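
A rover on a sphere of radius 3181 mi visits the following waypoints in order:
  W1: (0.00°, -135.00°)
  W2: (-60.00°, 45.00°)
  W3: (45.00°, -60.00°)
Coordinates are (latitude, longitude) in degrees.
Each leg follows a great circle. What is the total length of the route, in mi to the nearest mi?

14143 mi

Leg W1→W2: central angle 2.0944 rad, distance 6662.3 mi.
Leg W2→W3: central angle 2.3516 rad, distance 7480.6 mi.
Total: 6662.3 + 7480.6 ≈ 14143 mi.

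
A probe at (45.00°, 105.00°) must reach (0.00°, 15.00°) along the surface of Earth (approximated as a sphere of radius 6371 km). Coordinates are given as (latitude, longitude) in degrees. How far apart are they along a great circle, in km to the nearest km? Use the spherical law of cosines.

10008 km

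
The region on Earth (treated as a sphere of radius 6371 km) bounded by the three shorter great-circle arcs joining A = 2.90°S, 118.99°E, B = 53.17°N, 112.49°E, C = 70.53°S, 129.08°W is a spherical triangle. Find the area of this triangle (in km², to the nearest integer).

Side lengths (central angles): a = 2.5863, b = 1.6475, c = 0.9832 rad; semiperimeter s = 2.6085.
By l'Huilier's theorem, tan(E/4) = √[tan(s/2) tan((s−a)/2) tan((s−b)/2) tan((s−c)/2)], giving spherical excess E = 0.5939 rad.
Area = E·R² = 0.5939 × (6371)² ≈ 24107826 km².

24107826 km²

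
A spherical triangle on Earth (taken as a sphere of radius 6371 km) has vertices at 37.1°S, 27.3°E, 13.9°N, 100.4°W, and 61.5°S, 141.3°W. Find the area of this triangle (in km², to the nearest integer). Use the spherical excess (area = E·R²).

Side lengths (central angles): a = 1.4314, b = 1.4131, c = 2.2375 rad; semiperimeter s = 2.5410.
By l'Huilier's theorem, tan(E/4) = √[tan(s/2) tan((s−a)/2) tan((s−b)/2) tan((s−c)/2)], giving spherical excess E = 1.6578 rad.
Area = E·R² = 1.6578 × (6371)² ≈ 67290374 km².

67290374 km²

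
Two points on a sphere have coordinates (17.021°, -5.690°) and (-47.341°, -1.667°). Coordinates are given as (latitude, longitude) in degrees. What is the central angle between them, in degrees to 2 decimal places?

In radians: φ₁ = 0.2971, φ₂ = -0.8263, Δλ = 4.023° = 0.0702 rad.
Haversine: a = sin²(Δφ/2) + cos φ₁ cos φ₂ sin²(Δλ/2) = 0.2837 + (0.9562)(0.6776)(0.0012) = 0.28446.
Central angle c = 2·arcsin(√a) = 1.12510 rad.
So the angular separation is 64.46°.

64.46°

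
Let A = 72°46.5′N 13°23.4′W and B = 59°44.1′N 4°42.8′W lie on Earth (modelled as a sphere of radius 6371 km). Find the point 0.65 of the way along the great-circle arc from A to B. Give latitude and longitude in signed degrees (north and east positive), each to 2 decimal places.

64.35°, -6.80°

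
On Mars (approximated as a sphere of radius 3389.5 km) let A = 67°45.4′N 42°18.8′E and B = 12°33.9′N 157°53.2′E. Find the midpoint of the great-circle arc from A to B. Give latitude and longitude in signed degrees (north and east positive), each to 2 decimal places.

The central angle between A and B is δ = 1.5289 rad.
With f = 0.5, the slerp weights are sin((1−f)δ)/sin δ = 0.6928 and sin(fδ)/sin δ = 0.6928.
Weighted sum of the unit vectors: (0.6928)·(0.2799,0.2548,0.9256) + (0.6928)·(-0.9043,0.3674,0.2175) = (-0.4325, 0.4311, 0.7919).
Converting back: φ = atan2(z, √(x²+y²)) = 52.36°, λ = atan2(y, x) = 135.10°.

52.36°, 135.10°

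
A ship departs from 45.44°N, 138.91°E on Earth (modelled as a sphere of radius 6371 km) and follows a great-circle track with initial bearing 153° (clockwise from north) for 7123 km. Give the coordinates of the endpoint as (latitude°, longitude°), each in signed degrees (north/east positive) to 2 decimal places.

Angular distance δ = d/R = 7123/6371 = 1.11803 rad; initial bearing θ = 2.6704 rad.
sin φ₂ = sin φ₁ cos δ + cos φ₁ sin δ cos θ = (0.7125)(0.4375) + (0.7017)(0.8992)(-0.8910) = -0.2505, so φ₂ = -14.51°.
Δλ = atan2(sin θ sin δ cos φ₁, cos δ − sin φ₁ sin φ₂) = atan2(0.2864, 0.6159) = 24.941°.
λ₂ = 138.910° + 24.941° = 163.85°.

-14.51°, 163.85°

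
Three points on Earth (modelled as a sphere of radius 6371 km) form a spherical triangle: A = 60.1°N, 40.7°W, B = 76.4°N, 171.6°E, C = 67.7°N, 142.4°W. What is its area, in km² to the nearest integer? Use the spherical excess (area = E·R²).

4155931 km²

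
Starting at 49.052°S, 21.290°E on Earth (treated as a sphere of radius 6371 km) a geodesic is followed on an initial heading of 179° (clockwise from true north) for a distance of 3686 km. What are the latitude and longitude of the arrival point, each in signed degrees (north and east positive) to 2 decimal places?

Angular distance δ = d/R = 3686/6371 = 0.57856 rad; initial bearing θ = 3.1241 rad.
sin φ₂ = sin φ₁ cos δ + cos φ₁ sin δ cos θ = (-0.7553)(0.8373) + (0.6554)(0.5468)(-0.9998) = -0.9907, so φ₂ = -82.18°.
Δλ = atan2(sin θ sin δ cos φ₁, cos δ − sin φ₁ sin φ₂) = atan2(0.0063, 0.0890) = 4.021°.
λ₂ = 21.290° + 4.021° = 25.31°.

-82.18°, 25.31°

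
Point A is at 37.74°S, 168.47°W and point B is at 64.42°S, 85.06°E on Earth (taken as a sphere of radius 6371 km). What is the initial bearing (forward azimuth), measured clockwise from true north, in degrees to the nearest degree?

208°

Δλ = -106.470° = -1.8583 rad.
y = sin Δλ · cos φ₂ = (-0.9590)(0.4318) = -0.4141
x = cos φ₁ sin φ₂ − sin φ₁ cos φ₂ cos Δλ = (0.7908)(-0.9020) − (-0.6121)(0.4318)(-0.2835) = -0.7882
θ = atan2(y, x) = -152.29°; adding 360° gives 208°.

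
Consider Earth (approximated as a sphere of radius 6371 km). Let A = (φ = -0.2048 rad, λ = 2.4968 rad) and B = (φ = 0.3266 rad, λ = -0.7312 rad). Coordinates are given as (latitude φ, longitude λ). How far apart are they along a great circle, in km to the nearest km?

19075 km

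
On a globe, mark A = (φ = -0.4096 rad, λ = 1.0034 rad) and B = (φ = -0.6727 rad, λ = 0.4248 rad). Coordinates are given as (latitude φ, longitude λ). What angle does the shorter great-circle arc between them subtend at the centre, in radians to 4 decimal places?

In radians: φ₁ = -0.4096, φ₂ = -0.6727, Δλ = -33.151° = -0.5786 rad.
cos c = sin φ₁ sin φ₂ + cos φ₁ cos φ₂ cos Δλ = (-0.3982)(-0.6231) + (0.9173)(0.7821)(0.8372) = 0.84881,
so c = arccos(0.84881) = 0.55707 rad.
So the angular separation is 0.5571 rad.

0.5571 rad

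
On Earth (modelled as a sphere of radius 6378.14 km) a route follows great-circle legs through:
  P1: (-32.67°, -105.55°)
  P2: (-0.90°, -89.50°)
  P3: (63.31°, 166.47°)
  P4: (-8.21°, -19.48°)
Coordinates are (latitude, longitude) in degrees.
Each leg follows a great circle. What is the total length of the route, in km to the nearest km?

28606 km

Leg P1→P2: central angle 0.6140 rad, distance 3916.1 km.
Leg P2→P3: central angle 1.6940 rad, distance 10804.7 km.
Leg P3→P4: central angle 2.1770 rad, distance 13885.2 km.
Total: 3916.1 + 10804.7 + 13885.2 ≈ 28606 km.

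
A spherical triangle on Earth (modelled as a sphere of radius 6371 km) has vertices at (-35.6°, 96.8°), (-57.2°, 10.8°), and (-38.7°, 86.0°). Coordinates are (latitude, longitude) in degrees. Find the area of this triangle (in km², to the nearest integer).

1632206 km²

Side lengths (central angles): a = 0.8847, b = 0.1596, c = 1.0239 rad; semiperimeter s = 1.0341.
By l'Huilier's theorem, tan(E/4) = √[tan(s/2) tan((s−a)/2) tan((s−b)/2) tan((s−c)/2)], giving spherical excess E = 0.0402 rad.
Area = E·R² = 0.0402 × (6371)² ≈ 1632206 km².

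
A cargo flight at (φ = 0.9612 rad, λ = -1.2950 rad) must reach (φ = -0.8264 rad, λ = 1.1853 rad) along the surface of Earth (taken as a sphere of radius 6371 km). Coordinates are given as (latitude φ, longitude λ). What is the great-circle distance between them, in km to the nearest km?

With latitudes φ₁ = 55.073°, φ₂ = -47.349° and longitude difference Δλ = 142.111°:
cos c = sin φ₁ sin φ₂ + cos φ₁ cos φ₂ cos Δλ = (0.8199)(-0.7355) + (0.5725)(0.6775)(-0.7892) = -0.90916,
so c = arccos(-0.90916) = 2.71205 rad.
Distance = R·c = 6371 × 2.7121 ≈ 17278 km.

17278 km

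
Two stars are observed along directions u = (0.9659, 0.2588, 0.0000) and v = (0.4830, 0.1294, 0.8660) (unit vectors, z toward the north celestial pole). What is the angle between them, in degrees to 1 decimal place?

60.0°

u·v = 0.5000; |u| = 1.0000, |v| = 1.0000.
cos θ = (u·v)/(|u||v|) = 0.5000, so θ = 60.0°.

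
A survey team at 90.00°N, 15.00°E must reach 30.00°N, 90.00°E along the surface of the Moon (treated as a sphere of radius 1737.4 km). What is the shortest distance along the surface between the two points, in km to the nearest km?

1819 km

Let φ₁ = 1.5708 rad, φ₂ = 0.5236 rad, and Δλ = 1.3090 rad.
Haversine: a = sin²(Δφ/2) + cos φ₁ cos φ₂ sin²(Δλ/2) = 0.2500 + (0.0000)(0.8660)(0.3706) = 0.25000.
Central angle c = 2·arcsin(√a) = 1.04720 rad.
Distance = R·c = 1737.4 × 1.0472 ≈ 1819 km.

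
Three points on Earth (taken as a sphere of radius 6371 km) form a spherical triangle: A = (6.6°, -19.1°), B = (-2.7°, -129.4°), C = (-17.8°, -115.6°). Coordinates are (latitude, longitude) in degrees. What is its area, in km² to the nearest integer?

14783075 km²

Side lengths (central angles): a = 0.3539, b = 1.7135, c = 1.9280 rad; semiperimeter s = 1.9977.
By l'Huilier's theorem, tan(E/4) = √[tan(s/2) tan((s−a)/2) tan((s−b)/2) tan((s−c)/2)], giving spherical excess E = 0.3642 rad.
Area = E·R² = 0.3642 × (6371)² ≈ 14783075 km².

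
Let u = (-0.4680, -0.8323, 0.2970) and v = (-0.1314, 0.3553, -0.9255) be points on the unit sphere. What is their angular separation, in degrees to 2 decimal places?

u·v = -0.5091; |u| = 1.0000, |v| = 1.0000.
cos θ = (u·v)/(|u||v|) = -0.5091, so θ = 120.60°.

120.60°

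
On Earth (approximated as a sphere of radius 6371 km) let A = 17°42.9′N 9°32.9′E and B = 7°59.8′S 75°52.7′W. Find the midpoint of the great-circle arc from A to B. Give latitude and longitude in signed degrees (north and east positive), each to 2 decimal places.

6.60°, -34.19°

The central angle between A and B is δ = 1.5379 rad.
With f = 0.5, the slerp weights are sin((1−f)δ)/sin δ = 0.6958 and sin(fδ)/sin δ = 0.6958.
Weighted sum of the unit vectors: (0.6958)·(0.9394,0.1580,0.3043) + (0.6958)·(0.2416,-0.9603,-0.1391) = (0.8217, -0.5582, 0.1149).
Converting back: φ = atan2(z, √(x²+y²)) = 6.60°, λ = atan2(y, x) = -34.19°.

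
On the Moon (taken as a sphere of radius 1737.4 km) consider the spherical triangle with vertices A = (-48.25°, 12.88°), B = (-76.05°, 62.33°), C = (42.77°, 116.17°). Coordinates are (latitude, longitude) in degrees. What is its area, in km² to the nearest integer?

Side lengths (central angles): a = 2.1587, b = 2.2382, c = 0.5945 rad; semiperimeter s = 2.4957.
By l'Huilier's theorem, tan(E/4) = √[tan(s/2) tan((s−a)/2) tan((s−b)/2) tan((s−c)/2)], giving spherical excess E = 1.1789 rad.
Area = E·R² = 1.1789 × (1737.4)² ≈ 3558617 km².

3558617 km²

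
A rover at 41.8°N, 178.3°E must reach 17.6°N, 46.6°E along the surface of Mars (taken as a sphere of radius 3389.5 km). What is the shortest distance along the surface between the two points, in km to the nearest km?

6255 km

With latitudes φ₁ = 41.800°, φ₂ = 17.600° and longitude difference Δλ = -131.700°:
Haversine: a = sin²(Δφ/2) + cos φ₁ cos φ₂ sin²(Δλ/2) = 0.0439 + (0.7455)(0.9532)(0.8326) = 0.63558.
Central angle c = 2·arcsin(√a) = 1.84539 rad.
Distance = R·c = 3389.5 × 1.8454 ≈ 6255 km.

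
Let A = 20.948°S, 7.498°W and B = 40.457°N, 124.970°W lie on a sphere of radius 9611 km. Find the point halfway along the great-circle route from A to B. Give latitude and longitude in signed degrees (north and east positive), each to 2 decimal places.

Central angle δ = 2.1649 rad. Interpolating on the sphere with fraction f = 0.5:
P = [sin((1−f)δ)·A + sin(fδ)·B] / sin δ = 1.0658·A + 1.0658·B in Cartesian coordinates,
giving P = (0.5220, -0.7944, 0.3105), i.e. latitude 18.09°, longitude -56.69°.

18.09°, -56.69°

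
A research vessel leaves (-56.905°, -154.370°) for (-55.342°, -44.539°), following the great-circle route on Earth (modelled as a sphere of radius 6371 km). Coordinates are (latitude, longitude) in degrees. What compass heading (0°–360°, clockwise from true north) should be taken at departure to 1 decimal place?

138.8°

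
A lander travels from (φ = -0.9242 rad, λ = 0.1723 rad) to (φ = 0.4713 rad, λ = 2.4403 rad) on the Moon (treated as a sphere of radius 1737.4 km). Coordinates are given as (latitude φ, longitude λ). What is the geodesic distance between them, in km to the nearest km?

4094 km

Let φ₁ = -0.9242 rad, φ₂ = 0.4713 rad, and Δλ = 2.2680 rad.
cos c = sin φ₁ sin φ₂ + cos φ₁ cos φ₂ cos Δλ = (-0.7981)(0.4540) + (0.6025)(0.8910)(-0.6421) = -0.70705,
so c = arccos(-0.70705) = 2.35612 rad.
Distance = R·c = 1737.4 × 2.3561 ≈ 4094 km.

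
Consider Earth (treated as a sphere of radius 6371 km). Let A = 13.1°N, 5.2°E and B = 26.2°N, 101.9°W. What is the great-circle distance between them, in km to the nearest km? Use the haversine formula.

In radians: φ₁ = 0.2286, φ₂ = 0.4573, Δλ = -107.100° = -1.8692 rad.
Haversine: a = sin²(Δφ/2) + cos φ₁ cos φ₂ sin²(Δλ/2) = 0.0130 + (0.9740)(0.8973)(0.6470) = 0.57845.
Central angle c = 2·arcsin(√a) = 1.72834 rad.
Distance = R·c = 6371 × 1.7283 ≈ 11011 km.

11011 km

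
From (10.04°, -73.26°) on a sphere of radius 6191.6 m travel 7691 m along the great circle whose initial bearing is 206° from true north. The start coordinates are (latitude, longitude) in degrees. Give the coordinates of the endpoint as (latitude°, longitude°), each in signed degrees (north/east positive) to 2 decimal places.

-51.39°, -114.93°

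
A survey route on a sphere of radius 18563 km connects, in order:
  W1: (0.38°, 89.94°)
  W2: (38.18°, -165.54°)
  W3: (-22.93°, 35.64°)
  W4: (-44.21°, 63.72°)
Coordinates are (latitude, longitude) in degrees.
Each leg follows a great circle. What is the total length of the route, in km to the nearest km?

93566 km

Leg W1→W2: central angle 1.7650 rad, distance 32763.6 km.
Leg W2→W3: central angle 2.7285 rad, distance 50649.2 km.
Leg W3→W4: central angle 0.5470 rad, distance 10153.1 km.
Total: 32763.6 + 50649.2 + 10153.1 ≈ 93566 km.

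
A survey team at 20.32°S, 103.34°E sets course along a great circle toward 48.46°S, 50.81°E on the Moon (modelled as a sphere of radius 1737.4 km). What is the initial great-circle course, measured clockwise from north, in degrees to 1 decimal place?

With φ₁ = -0.3547, φ₂ = -0.8458, Δλ = -0.9168 rad, the forward-azimuth formula gives
θ = atan2( sin Δλ cos φ₂ , cos φ₁ sin φ₂ − sin φ₁ cos φ₂ cos Δλ ) = atan2(-0.5263, -0.5618) = -136.87°.
Adding 360° brings this into [0°, 360°): 223.1°.

223.1°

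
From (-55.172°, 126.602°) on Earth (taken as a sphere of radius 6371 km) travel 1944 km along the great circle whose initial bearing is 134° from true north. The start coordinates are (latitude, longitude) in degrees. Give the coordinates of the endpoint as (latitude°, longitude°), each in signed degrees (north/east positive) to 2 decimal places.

-64.44°, 156.66°

Angular distance δ = d/R = 1944/6371 = 0.30513 rad; initial bearing θ = 2.3387 rad.
sin φ₂ = sin φ₁ cos δ + cos φ₁ sin δ cos θ = (-0.8209)(0.9538) + (0.5711)(0.3004)(-0.6947) = -0.9021, so φ₂ = -64.44°.
Δλ = atan2(sin θ sin δ cos φ₁, cos δ − sin φ₁ sin φ₂) = atan2(0.1234, 0.2133) = 30.058°.
λ₂ = 126.602° + 30.058° = 156.66°.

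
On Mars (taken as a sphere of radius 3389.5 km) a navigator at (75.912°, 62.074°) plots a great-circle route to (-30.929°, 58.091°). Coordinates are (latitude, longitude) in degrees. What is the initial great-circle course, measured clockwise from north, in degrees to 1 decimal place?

183.6°

With φ₁ = 1.3249, φ₂ = -0.5398, Δλ = -0.0695 rad, the forward-azimuth formula gives
θ = atan2( sin Δλ cos φ₂ , cos φ₁ sin φ₂ − sin φ₁ cos φ₂ cos Δλ ) = atan2(-0.0596, -0.9551) = -176.43°.
Adding 360° brings this into [0°, 360°): 183.6°.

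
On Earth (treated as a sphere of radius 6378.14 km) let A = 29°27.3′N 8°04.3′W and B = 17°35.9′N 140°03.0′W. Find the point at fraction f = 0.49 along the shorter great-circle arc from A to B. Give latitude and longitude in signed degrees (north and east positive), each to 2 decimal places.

Central angle δ = 1.9894 rad. Interpolating on the sphere with fraction f = 0.49:
P = [sin((1−f)δ)·A + sin(fδ)·B] / sin δ = 0.9295·A + 0.9058·B in Cartesian coordinates,
giving P = (0.1395, -0.6680, 0.7309), i.e. latitude 46.96°, longitude -78.21°.

46.96°, -78.21°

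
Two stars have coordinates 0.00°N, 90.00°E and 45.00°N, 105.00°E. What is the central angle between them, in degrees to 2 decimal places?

46.92°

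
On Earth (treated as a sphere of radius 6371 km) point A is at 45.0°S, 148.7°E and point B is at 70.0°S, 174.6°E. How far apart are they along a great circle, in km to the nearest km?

In radians: φ₁ = -0.7854, φ₂ = -1.2217, Δλ = 25.900° = 0.4520 rad.
cos c = sin φ₁ sin φ₂ + cos φ₁ cos φ₂ cos Δλ = (-0.7071)(-0.9397) + (0.7071)(0.3420)(0.8996) = 0.88202,
so c = arccos(0.88202) = 0.49067 rad.
Distance = R·c = 6371 × 0.4907 ≈ 3126 km.

3126 km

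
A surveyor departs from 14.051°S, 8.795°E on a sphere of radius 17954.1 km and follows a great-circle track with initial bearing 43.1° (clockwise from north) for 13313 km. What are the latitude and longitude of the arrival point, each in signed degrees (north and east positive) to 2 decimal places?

17.42°, 37.72°

Angular distance δ = d/R = 13313/17954.1 = 0.74150 rad; initial bearing θ = 0.7522 rad.
sin φ₂ = sin φ₁ cos δ + cos φ₁ sin δ cos θ = (-0.2428)(0.7375) + (0.9701)(0.6754)(0.7302) = 0.2994, so φ₂ = 17.42°.
Δλ = atan2(sin θ sin δ cos φ₁, cos δ − sin φ₁ sin φ₂) = atan2(0.4477, 0.8101) = 28.925°.
λ₂ = 8.795° + 28.925° = 37.72°.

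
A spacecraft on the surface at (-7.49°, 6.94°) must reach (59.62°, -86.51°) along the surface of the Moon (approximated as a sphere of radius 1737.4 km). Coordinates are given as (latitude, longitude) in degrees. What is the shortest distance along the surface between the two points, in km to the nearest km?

Let φ₁ = -0.1307 rad, φ₂ = 1.0406 rad, and Δλ = -1.6310 rad.
cos c = sin φ₁ sin φ₂ + cos φ₁ cos φ₂ cos Δλ = (-0.1304)(0.8627) + (0.9915)(0.5057)(-0.0602) = -0.14263,
so c = arccos(-0.14263) = 1.71391 rad.
Distance = R·c = 1737.4 × 1.7139 ≈ 2978 km.

2978 km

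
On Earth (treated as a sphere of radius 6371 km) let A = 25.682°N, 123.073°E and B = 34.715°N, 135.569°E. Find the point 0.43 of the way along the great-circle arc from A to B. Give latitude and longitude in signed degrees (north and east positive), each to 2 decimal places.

Central angle δ = 0.2454 rad. Interpolating on the sphere with fraction f = 0.43:
P = [sin((1−f)δ)·A + sin(fδ)·B] / sin δ = 0.5739·A + 0.4335·B in Cartesian coordinates,
giving P = (-0.5367, 0.6829, 0.4956), i.e. latitude 29.71°, longitude 128.17°.

29.71°, 128.17°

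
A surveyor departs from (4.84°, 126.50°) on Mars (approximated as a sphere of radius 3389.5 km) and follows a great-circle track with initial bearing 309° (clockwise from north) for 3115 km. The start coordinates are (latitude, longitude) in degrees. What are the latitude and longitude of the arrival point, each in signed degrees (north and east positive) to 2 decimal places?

Angular distance δ = d/R = 3115/3389.5 = 0.91901 rad; initial bearing θ = 5.3931 rad.
sin φ₂ = sin φ₁ cos δ + cos φ₁ sin δ cos θ = (0.0844)(0.6066) + (0.9964)(0.7950)(0.6293) = 0.5497, so φ₂ = 33.35°.
Δλ = atan2(sin θ sin δ cos φ₁, cos δ − sin φ₁ sin φ₂) = atan2(-0.6156, 0.5602) = -47.698°.
λ₂ = 126.500° − 47.698° = 78.80°.

33.35°, 78.80°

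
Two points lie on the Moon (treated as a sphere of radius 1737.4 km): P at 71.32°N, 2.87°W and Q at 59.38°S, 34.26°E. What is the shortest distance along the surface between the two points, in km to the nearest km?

4041 km

Let φ₁ = 1.2448 rad, φ₂ = -1.0364 rad, and Δλ = 0.6480 rad.
Haversine: a = sin²(Δφ/2) + cos φ₁ cos φ₂ sin²(Δλ/2) = 0.8260 + (0.3203)(0.5093)(0.1014) = 0.84259.
Central angle c = 2·arcsin(√a) = 2.32563 rad.
Distance = R·c = 1737.4 × 2.3256 ≈ 4041 km.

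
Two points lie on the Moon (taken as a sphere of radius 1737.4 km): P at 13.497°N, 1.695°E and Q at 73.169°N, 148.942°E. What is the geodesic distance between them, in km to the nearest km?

2752 km

Let φ₁ = 0.2356 rad, φ₂ = 1.2770 rad, and Δλ = 2.5699 rad.
cos c = sin φ₁ sin φ₂ + cos φ₁ cos φ₂ cos Δλ = (0.2334)(0.9572) + (0.9724)(0.2895)(-0.8410) = -0.01339,
so c = arccos(-0.01339) = 1.58419 rad.
Distance = R·c = 1737.4 × 1.5842 ≈ 2752 km.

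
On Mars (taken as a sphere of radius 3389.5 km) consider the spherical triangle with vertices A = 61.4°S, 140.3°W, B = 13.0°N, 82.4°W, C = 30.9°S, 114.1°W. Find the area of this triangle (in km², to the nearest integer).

Side lengths (central angles): a = 0.9325, b = 0.6104, c = 1.5204 rad; semiperimeter s = 1.5317.
By l'Huilier's theorem, tan(E/4) = √[tan(s/2) tan((s−a)/2) tan((s−b)/2) tan((s−c)/2)], giving spherical excess E = 0.1151 rad.
Area = E·R² = 0.1151 × (3389.5)² ≈ 1322081 km².

1322081 km²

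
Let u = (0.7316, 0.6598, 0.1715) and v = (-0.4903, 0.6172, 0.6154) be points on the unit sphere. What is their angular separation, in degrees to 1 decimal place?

u·v = 0.1541; |u| = 1.0000, |v| = 1.0000.
cos θ = (u·v)/(|u||v|) = 0.1541, so θ = 81.1°.

81.1°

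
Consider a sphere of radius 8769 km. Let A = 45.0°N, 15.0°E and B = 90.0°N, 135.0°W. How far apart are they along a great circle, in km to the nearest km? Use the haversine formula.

6887 km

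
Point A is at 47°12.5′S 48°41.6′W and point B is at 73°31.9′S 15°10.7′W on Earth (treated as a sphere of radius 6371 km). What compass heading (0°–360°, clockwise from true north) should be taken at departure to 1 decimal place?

161.9°

With φ₁ = -0.8239, φ₂ = -1.2834, Δλ = 0.5849 rad, the forward-azimuth formula gives
θ = atan2( sin Δλ cos φ₂ , cos φ₁ sin φ₂ − sin φ₁ cos φ₂ cos Δλ ) = atan2(0.1565, -0.4780) = 161.87°.
So the initial bearing is 161.9°.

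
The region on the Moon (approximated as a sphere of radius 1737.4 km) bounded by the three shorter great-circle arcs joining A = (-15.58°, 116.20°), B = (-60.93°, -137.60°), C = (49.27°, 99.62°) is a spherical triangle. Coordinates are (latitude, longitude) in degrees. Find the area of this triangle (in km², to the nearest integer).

Side lengths (central angles): a = 2.5571, b = 1.1605, c = 1.4664 rad; semiperimeter s = 2.5920.
By l'Huilier's theorem, tan(E/4) = √[tan(s/2) tan((s−a)/2) tan((s−b)/2) tan((s−c)/2)], giving spherical excess E = 0.7294 rad.
Area = E·R² = 0.7294 × (1737.4)² ≈ 2201627 km².

2201627 km²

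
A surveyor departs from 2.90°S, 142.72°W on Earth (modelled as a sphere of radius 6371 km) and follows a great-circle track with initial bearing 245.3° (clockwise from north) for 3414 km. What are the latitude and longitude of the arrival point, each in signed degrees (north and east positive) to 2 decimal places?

Angular distance δ = d/R = 3414/6371 = 0.53587 rad; initial bearing θ = 4.2813 rad.
sin φ₂ = sin φ₁ cos δ + cos φ₁ sin δ cos θ = (-0.0506)(0.8598) + (0.9987)(0.5106)(-0.4179) = -0.2566, so φ₂ = -14.87°.
Δλ = atan2(sin θ sin δ cos φ₁, cos δ − sin φ₁ sin φ₂) = atan2(-0.4633, 0.8468) = -28.681°.
λ₂ = -142.720° − 28.681° = -171.40°.

-14.87°, -171.40°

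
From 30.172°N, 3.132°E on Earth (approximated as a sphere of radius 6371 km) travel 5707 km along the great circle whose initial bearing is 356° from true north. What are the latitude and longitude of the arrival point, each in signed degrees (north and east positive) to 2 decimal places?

Angular distance δ = d/R = 5707/6371 = 0.89578 rad; initial bearing θ = 6.2134 rad.
sin φ₂ = sin φ₁ cos δ + cos φ₁ sin δ cos θ = (0.5026)(0.6249) + (0.8645)(0.7807)(0.9976) = 0.9874, so φ₂ = 80.88°.
Δλ = atan2(sin θ sin δ cos φ₁, cos δ − sin φ₁ sin φ₂) = atan2(-0.0471, 0.1287) = -20.098°.
λ₂ = 3.132° − 20.098° = -16.97°.

80.88°, -16.97°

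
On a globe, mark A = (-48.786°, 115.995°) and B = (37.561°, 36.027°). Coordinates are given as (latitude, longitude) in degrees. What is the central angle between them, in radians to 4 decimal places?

1.9472 rad

In radians: φ₁ = -0.8515, φ₂ = 0.6556, Δλ = -79.968° = -1.3957 rad.
Haversine: a = sin²(Δφ/2) + cos φ₁ cos φ₂ sin²(Δλ/2) = 0.4681 + (0.6589)(0.7927)(0.4129) = 0.68380.
Central angle c = 2·arcsin(√a) = 1.94722 rad.
So the angular separation is 1.9472 rad.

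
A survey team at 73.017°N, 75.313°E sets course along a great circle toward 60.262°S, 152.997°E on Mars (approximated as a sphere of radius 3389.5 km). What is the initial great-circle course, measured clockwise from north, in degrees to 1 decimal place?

Δλ = 77.684° = 1.3558 rad.
y = sin Δλ · cos φ₂ = (0.9770)(0.4960) = 0.4846
x = cos φ₁ sin φ₂ − sin φ₁ cos φ₂ cos Δλ = (0.2921)(-0.8683) − (0.9564)(0.4960)(0.2133) = -0.3548
θ = atan2(y, x) = 126.21°, so the bearing is 126.2°.

126.2°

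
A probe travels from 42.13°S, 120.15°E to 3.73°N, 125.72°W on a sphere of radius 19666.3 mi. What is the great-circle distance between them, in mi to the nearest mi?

37844 mi

In radians: φ₁ = -0.7353, φ₂ = 0.0651, Δλ = 114.130° = 1.9919 rad.
cos c = sin φ₁ sin φ₂ + cos φ₁ cos φ₂ cos Δλ = (-0.6708)(0.0651) + (0.7416)(0.9979)(-0.4088) = -0.34618,
so c = arccos(-0.34618) = 1.92429 rad.
Distance = R·c = 19666.3 × 1.9243 ≈ 37844 mi.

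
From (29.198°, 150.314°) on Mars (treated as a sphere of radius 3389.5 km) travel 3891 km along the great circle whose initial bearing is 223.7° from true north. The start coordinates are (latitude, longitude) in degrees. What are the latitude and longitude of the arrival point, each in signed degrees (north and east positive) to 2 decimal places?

Angular distance δ = d/R = 3891/3389.5 = 1.14796 rad; initial bearing θ = 3.9043 rad.
sin φ₂ = sin φ₁ cos δ + cos φ₁ sin δ cos θ = (0.4878)(0.4104) + (0.8729)(0.9119)(-0.7230) = -0.3753, so φ₂ = -22.05°.
Δλ = atan2(sin θ sin δ cos φ₁, cos δ − sin φ₁ sin φ₂) = atan2(-0.5500, 0.5935) = -42.823°.
λ₂ = 150.314° − 42.823° = 107.49°.

-22.05°, 107.49°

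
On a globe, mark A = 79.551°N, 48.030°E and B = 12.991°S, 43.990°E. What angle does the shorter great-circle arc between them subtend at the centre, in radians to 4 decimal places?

In radians: φ₁ = 1.3884, φ₂ = -0.2267, Δλ = -4.040° = -0.0705 rad.
cos c = sin φ₁ sin φ₂ + cos φ₁ cos φ₂ cos Δλ = (0.9834)(-0.2248) + (0.1814)(0.9744)(0.9975) = -0.04479,
so c = arccos(-0.04479) = 1.61560 rad.
So the angular separation is 1.6156 rad.

1.6156 rad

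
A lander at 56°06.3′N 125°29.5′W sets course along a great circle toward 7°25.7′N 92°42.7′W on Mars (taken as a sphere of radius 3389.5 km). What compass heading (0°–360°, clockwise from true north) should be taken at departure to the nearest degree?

139°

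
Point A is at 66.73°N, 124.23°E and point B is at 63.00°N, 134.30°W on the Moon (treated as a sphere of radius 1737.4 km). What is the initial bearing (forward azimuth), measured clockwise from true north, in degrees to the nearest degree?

46°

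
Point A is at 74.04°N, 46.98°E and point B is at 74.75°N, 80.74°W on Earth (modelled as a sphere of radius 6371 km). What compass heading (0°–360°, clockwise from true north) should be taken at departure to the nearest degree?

334°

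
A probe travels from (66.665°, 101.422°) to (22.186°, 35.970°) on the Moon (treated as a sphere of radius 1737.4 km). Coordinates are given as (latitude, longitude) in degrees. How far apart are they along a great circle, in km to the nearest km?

1821 km

In radians: φ₁ = 1.1635, φ₂ = 0.3872, Δλ = -65.452° = -1.1424 rad.
Haversine: a = sin²(Δφ/2) + cos φ₁ cos φ₂ sin²(Δλ/2) = 0.1432 + (0.3961)(0.9260)(0.2923) = 0.25045.
Central angle c = 2·arcsin(√a) = 1.04823 rad.
Distance = R·c = 1737.4 × 1.0482 ≈ 1821 km.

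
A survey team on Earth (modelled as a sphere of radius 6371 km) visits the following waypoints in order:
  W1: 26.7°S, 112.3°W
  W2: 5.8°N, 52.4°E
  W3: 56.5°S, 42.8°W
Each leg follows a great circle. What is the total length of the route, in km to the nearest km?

Leg W1→W2: central angle 2.6968 rad, distance 17181.4 km.
Leg W2→W3: central angle 1.7052 rad, distance 10864.1 km.
Total: 17181.4 + 10864.1 ≈ 28045 km.

28045 km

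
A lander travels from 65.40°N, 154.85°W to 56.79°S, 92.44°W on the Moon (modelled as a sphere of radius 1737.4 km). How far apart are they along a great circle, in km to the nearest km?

3970 km

With latitudes φ₁ = 65.400°, φ₂ = -56.790° and longitude difference Δλ = 62.410°:
cos c = sin φ₁ sin φ₂ + cos φ₁ cos φ₂ cos Δλ = (0.9092)(-0.8367) + (0.4163)(0.5477)(0.4631) = -0.65513,
so c = arccos(-0.65513) = 2.28515 rad.
Distance = R·c = 1737.4 × 2.2852 ≈ 3970 km.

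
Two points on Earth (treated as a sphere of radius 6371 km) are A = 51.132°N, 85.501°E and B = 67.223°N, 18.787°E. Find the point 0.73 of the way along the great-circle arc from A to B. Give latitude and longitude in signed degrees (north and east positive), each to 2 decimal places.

Central angle δ = 0.6199 rad. Interpolating on the sphere with fraction f = 0.73:
P = [sin((1−f)δ)·A + sin(fδ)·B] / sin δ = 0.2868·A + 0.7526·B in Cartesian coordinates,
giving P = (0.2900, 0.2732, 0.9172), i.e. latitude 66.52°, longitude 43.30°.

66.52°, 43.30°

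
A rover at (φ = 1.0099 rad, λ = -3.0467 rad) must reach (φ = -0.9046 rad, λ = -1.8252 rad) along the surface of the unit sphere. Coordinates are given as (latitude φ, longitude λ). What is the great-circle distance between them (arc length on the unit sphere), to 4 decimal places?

With latitudes φ₁ = 57.863°, φ₂ = -51.830° and longitude difference Δλ = 69.987°:
Haversine: a = sin²(Δφ/2) + cos φ₁ cos φ₂ sin²(Δλ/2) = 0.6685 + (0.5319)(0.6180)(0.3289) = 0.77661.
Central angle c = 2·arcsin(√a) = 2.15701 rad.
On the unit sphere the arc length equals the central angle: 2.1570.

2.1570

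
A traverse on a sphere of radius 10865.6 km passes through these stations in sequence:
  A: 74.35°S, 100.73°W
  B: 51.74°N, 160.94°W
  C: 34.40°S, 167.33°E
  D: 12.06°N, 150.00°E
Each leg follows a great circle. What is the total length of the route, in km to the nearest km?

Leg A→B: central angle 2.3092 rad, distance 25090.8 km.
Leg B→C: central angle 1.5798 rad, distance 17166.0 km.
Leg C→D: central angle 0.8603 rad, distance 9347.4 km.
Total: 25090.8 + 17166.0 + 9347.4 ≈ 51604 km.

51604 km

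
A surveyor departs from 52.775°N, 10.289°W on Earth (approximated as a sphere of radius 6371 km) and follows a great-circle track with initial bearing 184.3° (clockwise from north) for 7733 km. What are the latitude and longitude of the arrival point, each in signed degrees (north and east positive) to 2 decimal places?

Angular distance δ = d/R = 7733/6371 = 1.21378 rad; initial bearing θ = 3.2166 rad.
sin φ₂ = sin φ₁ cos δ + cos φ₁ sin δ cos θ = (0.7963)(0.3495) + (0.6049)(0.9369)(-0.9972) = -0.2869, so φ₂ = -16.67°.
Δλ = atan2(sin θ sin δ cos φ₁, cos δ − sin φ₁ sin φ₂) = atan2(-0.0425, 0.5779) = -4.206°.
λ₂ = -10.289° − 4.206° = -14.49°.

-16.67°, -14.49°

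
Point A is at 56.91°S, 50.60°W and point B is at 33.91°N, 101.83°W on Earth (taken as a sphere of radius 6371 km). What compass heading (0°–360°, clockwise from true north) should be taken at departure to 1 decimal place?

318.8°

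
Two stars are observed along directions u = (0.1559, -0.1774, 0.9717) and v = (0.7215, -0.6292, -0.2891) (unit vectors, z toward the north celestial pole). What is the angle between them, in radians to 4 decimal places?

1.6276 rad

u·v = -0.0568; |u| = 1.0000, |v| = 1.0000.
cos θ = (u·v)/(|u||v|) = -0.0568, so θ = 1.6276 rad.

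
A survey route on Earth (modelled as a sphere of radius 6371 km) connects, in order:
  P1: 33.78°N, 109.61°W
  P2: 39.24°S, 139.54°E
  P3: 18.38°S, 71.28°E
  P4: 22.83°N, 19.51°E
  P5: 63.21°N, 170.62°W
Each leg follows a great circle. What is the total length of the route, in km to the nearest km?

Leg P1→P2: central angle 2.1906 rad, distance 13956.0 km.
Leg P2→P3: central angle 1.0796 rad, distance 6878.0 km.
Leg P3→P4: central angle 1.1386 rad, distance 7253.8 km.
Leg P4→P5: central angle 1.6334 rad, distance 10406.5 km.
Total: 13956.0 + 6878.0 + 7253.8 + 10406.5 ≈ 38494 km.

38494 km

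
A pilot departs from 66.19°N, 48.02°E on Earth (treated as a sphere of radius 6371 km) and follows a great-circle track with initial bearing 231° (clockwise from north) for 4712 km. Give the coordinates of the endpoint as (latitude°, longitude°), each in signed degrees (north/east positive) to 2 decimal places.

30.31°, 10.67°

Angular distance δ = d/R = 4712/6371 = 0.73960 rad; initial bearing θ = 4.0317 rad.
sin φ₂ = sin φ₁ cos δ + cos φ₁ sin δ cos θ = (0.9149)(0.7387) + (0.4037)(0.6740)(-0.6293) = 0.5046, so φ₂ = 30.31°.
Δλ = atan2(sin θ sin δ cos φ₁, cos δ − sin φ₁ sin φ₂) = atan2(-0.2115, 0.2771) = -37.352°.
λ₂ = 48.020° − 37.352° = 10.67°.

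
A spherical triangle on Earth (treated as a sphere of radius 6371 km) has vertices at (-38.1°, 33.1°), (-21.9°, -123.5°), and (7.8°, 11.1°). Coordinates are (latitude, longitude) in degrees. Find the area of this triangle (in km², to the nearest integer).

67528061 km²

Side lengths (central angles): a = 2.3407, b = 0.8774, c = 2.0263 rad; semiperimeter s = 2.6222.
By l'Huilier's theorem, tan(E/4) = √[tan(s/2) tan((s−a)/2) tan((s−b)/2) tan((s−c)/2)], giving spherical excess E = 1.6637 rad.
Area = E·R² = 1.6637 × (6371)² ≈ 67528061 km².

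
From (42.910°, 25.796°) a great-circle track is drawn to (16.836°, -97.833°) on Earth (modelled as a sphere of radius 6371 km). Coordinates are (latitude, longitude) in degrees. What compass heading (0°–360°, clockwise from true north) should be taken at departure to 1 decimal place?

With φ₁ = 0.7489, φ₂ = 0.2938, Δλ = -2.1577 rad, the forward-azimuth formula gives
θ = atan2( sin Δλ cos φ₂ , cos φ₁ sin φ₂ − sin φ₁ cos φ₂ cos Δλ ) = atan2(-0.7970, 0.5730) = -54.28°.
Adding 360° brings this into [0°, 360°): 305.7°.

305.7°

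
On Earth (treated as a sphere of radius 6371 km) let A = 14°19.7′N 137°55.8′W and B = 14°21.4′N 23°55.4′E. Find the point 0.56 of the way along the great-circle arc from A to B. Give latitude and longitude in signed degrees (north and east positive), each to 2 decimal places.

The central angle between A and B is δ = 2.5510 rad.
With f = 0.56, the slerp weights are sin((1−f)δ)/sin δ = 1.6182 and sin(fδ)/sin δ = 1.7775.
Weighted sum of the unit vectors: (1.6182)·(-0.7192,-0.6492,0.2475) + (1.7775)·(0.8855,0.3929,0.2480) = (0.4102, -0.3522, 0.8412).
Converting back: φ = atan2(z, √(x²+y²)) = 57.27°, λ = atan2(y, x) = -40.65°.

57.27°, -40.65°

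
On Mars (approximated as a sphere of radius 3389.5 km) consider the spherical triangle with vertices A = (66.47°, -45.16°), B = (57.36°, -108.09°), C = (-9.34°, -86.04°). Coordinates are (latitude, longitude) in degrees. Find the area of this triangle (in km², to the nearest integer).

Side lengths (central angles): a = 1.2062, b = 1.4212, c = 0.5155 rad; semiperimeter s = 1.5714.
By l'Huilier's theorem, tan(E/4) = √[tan(s/2) tan((s−a)/2) tan((s−b)/2) tan((s−c)/2)], giving spherical excess E = 0.3593 rad.
Area = E·R² = 0.3593 × (3389.5)² ≈ 4127527 km².

4127527 km²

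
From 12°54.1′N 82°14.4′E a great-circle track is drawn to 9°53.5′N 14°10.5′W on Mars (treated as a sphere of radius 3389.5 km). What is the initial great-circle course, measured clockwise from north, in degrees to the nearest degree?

281°

Δλ = -96.415° = -1.6828 rad.
y = sin Δλ · cos φ₂ = (-0.9937)(0.9851) = -0.9790
x = cos φ₁ sin φ₂ − sin φ₁ cos φ₂ cos Δλ = (0.9748)(0.1718) − (0.2233)(0.9851)(-0.1117) = 0.1920
θ = atan2(y, x) = -78.90°; adding 360° gives 281°.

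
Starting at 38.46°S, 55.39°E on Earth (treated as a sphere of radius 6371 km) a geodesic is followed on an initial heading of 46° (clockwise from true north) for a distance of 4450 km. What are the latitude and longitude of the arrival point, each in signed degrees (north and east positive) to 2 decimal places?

Angular distance δ = d/R = 4450/6371 = 0.69848 rad; initial bearing θ = 0.8029 rad.
sin φ₂ = sin φ₁ cos δ + cos φ₁ sin δ cos θ = (-0.6220)(0.7658) + (0.7830)(0.6431)(0.6947) = -0.1265, so φ₂ = -7.27°.
Δλ = atan2(sin θ sin δ cos φ₁, cos δ − sin φ₁ sin φ₂) = atan2(0.3622, 0.6871) = 27.796°.
λ₂ = 55.390° + 27.796° = 83.19°.

-7.27°, 83.19°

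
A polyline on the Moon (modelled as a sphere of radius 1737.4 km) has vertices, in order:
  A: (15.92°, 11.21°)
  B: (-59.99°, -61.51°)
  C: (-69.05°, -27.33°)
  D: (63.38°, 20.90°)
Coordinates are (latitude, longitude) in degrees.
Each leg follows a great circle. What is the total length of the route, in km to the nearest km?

Leg A→B: central angle 1.6656 rad, distance 2893.8 km.
Leg B→C: central angle 0.2956 rad, distance 513.5 km.
Leg C→D: central angle 2.3865 rad, distance 4146.2 km.
Total: 2893.8 + 513.5 + 4146.2 ≈ 7554 km.

7554 km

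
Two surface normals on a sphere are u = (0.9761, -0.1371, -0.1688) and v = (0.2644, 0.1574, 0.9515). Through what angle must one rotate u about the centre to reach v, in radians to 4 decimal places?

1.4948 rad

u·v = 0.0759; |u| = 1.0000, |v| = 1.0000.
cos θ = (u·v)/(|u||v|) = 0.0759, so θ = 1.4948 rad.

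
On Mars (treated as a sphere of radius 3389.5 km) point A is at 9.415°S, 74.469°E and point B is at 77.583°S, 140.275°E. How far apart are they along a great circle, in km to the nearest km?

With latitudes φ₁ = -9.415°, φ₂ = -77.583° and longitude difference Δλ = 65.806°:
cos c = sin φ₁ sin φ₂ + cos φ₁ cos φ₂ cos Δλ = (-0.1636)(-0.9766) + (0.9865)(0.2150)(0.4098) = 0.24669,
so c = arccos(0.24669) = 1.32153 rad.
Distance = R·c = 3389.5 × 1.3215 ≈ 4479 km.

4479 km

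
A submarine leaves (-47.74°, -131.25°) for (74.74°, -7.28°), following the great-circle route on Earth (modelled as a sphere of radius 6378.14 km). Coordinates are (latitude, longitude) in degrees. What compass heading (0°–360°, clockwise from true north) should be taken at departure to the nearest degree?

With φ₁ = -0.8332, φ₂ = 1.3045, Δλ = 2.1637 rad, the forward-azimuth formula gives
θ = atan2( sin Δλ cos φ₂ , cos φ₁ sin φ₂ − sin φ₁ cos φ₂ cos Δλ ) = atan2(0.2183, 0.5399) = 22.01°.
So the initial bearing is 22°.

22°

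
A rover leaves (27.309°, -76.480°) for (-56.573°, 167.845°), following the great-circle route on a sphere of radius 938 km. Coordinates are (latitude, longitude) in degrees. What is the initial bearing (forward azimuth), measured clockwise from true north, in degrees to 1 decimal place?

218.1°

With φ₁ = 0.4766, φ₂ = -0.9874, Δλ = -2.0189 rad, the forward-azimuth formula gives
θ = atan2( sin Δλ cos φ₂ , cos φ₁ sin φ₂ − sin φ₁ cos φ₂ cos Δλ ) = atan2(-0.4965, -0.6321) = -141.85°.
Adding 360° brings this into [0°, 360°): 218.1°.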